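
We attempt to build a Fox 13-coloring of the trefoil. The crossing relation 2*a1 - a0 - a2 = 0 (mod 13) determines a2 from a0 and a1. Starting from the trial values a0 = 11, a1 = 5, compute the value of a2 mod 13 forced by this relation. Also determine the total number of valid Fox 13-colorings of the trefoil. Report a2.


Step 1: Apply the given crossing relation 2*a1 - a0 - a2 = 0 (mod 13).
  a2 = 2*a1 - a0 mod 13
  a2 = 2*5 - 11 mod 13
  a2 = 10 - 11 mod 13
  a2 = -1 mod 13 = 12
Step 2: The trefoil has determinant 3.
  Number of Fox p-colorings (p prime) is p^2 if p = 3, else p.
  Since 13 does not divide 3, only trivial (constant) colorings exist.
  (So the trial a0 = 11, a1 = 5 with a0 != a1 does NOT extend to a valid coloring of the whole trefoil: the other two crossing relations require 3*(a1 - a0) = 0 (mod 13), which fails.)
  Total colorings = 13
Step 3: a2 = 12, total Fox 13-colorings = 13

12


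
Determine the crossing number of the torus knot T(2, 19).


For a torus knot T(p, q) with gcd(p,q)=1,
the crossing number is min(p*(q-1), q*(p-1)).
p*(q-1) = 2*18 = 36
q*(p-1) = 19*1 = 19
min(36, 19) = 19

19


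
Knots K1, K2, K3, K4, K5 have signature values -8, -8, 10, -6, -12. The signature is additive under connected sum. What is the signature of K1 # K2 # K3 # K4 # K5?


The signature is additive under connected sum.
signature(K1 # K2 # K3 # K4 # K5) = (-8) + (-8) + (10) + (-6) + (-12)
= -24

-24


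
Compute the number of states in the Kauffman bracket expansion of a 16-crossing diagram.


Each crossing contributes 2 choices (A-smoothing or B-smoothing).
Total states = 2^16 = 65536

65536


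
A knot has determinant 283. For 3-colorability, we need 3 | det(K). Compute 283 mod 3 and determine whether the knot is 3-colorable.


Step 1: A knot is p-colorable if and only if p divides its determinant.
Step 2: Compute 283 mod 3.
283 = 94 * 3 + 1
Step 3: 283 mod 3 = 1
Step 4: The knot is 3-colorable: no

1


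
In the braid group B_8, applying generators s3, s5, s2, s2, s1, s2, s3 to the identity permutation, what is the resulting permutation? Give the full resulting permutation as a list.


Starting with identity [1, 2, 3, 4, 5, 6, 7, 8].
Apply generators in sequence:
  After s3: [1, 2, 4, 3, 5, 6, 7, 8]
  After s5: [1, 2, 4, 3, 6, 5, 7, 8]
  After s2: [1, 4, 2, 3, 6, 5, 7, 8]
  After s2: [1, 2, 4, 3, 6, 5, 7, 8]
  After s1: [2, 1, 4, 3, 6, 5, 7, 8]
  After s2: [2, 4, 1, 3, 6, 5, 7, 8]
  After s3: [2, 4, 3, 1, 6, 5, 7, 8]
Final permutation: [2, 4, 3, 1, 6, 5, 7, 8]

[2, 4, 3, 1, 6, 5, 7, 8]


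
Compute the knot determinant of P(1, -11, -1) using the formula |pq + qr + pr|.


Step 1: Compute pq + qr + pr.
pq = 1*(-11) = -11
qr = (-11)*(-1) = 11
pr = 1*(-1) = -1
pq + qr + pr = -11 + 11 + (-1) = -1
Step 2: Take absolute value.
det(P(1,-11,-1)) = |-1| = 1

1


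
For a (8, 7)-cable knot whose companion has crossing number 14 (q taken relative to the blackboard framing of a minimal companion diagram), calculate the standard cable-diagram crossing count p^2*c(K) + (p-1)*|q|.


Step 1: Each of the c(K) crossings of the companion diagram becomes p*p = p^2 crossings among the p parallel strands, and each of the |q| twists s_1 s_2 ... s_(p-1) adds (p-1) crossings.
  Crossings = p^2 * c(K) + (p-1)*|q|
Step 2: = 8^2 * 14 + (8-1)*7
Step 3: = 64*14 + 7*7
Step 4: = 896 + 49 = 945

945


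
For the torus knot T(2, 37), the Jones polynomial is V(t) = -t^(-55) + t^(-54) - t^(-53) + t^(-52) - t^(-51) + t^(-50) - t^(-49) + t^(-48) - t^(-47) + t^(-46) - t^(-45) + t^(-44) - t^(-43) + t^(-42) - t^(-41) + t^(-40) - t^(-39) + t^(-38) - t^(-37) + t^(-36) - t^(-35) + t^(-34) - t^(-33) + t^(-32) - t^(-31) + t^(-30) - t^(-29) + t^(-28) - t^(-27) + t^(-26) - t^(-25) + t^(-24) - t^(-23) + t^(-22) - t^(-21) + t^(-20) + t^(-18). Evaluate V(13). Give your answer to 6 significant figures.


Substituting t = 13 into V(t) = -t^(-55) + t^(-54) - t^(-53) + t^(-52) - t^(-51) + t^(-50) - t^(-49) + t^(-48) - t^(-47) + t^(-46) - t^(-45) + t^(-44) - t^(-43) + t^(-42) - t^(-41) + t^(-40) - t^(-39) + t^(-38) - t^(-37) + t^(-36) - t^(-35) + t^(-34) - t^(-33) + t^(-32) - t^(-31) + t^(-30) - t^(-29) + t^(-28) - t^(-27) + t^(-26) - t^(-25) + t^(-24) - t^(-23) + t^(-22) - t^(-21) + t^(-20) + t^(-18):
  (-)t^(-55) = -5.40898e-62
  (+)t^(-54) = 7.03168e-61
  (-)t^(-53) = -9.14118e-60
  (+)t^(-52) = 1.18835e-58
  (-)t^(-51) = -1.54486e-57
  (+)t^(-50) = 2.00832e-56
  (-)t^(-49) = -2.61081e-55
  (+)t^(-48) = 3.39406e-54
  (-)t^(-47) = -4.41227e-53
  (+)t^(-46) = 5.73596e-52
  (-)t^(-45) = -7.45674e-51
  (+)t^(-44) = 9.69377e-50
  (-)t^(-43) = -1.26019e-48
  (+)t^(-42) = 1.63825e-47
  (-)t^(-41) = -2.12972e-46
  (+)t^(-40) = 2.76864e-45
  (-)t^(-39) = -3.59923e-44
  (+)t^(-38) = 4.679e-43
  (-)t^(-37) = -6.08269e-42
  (+)t^(-36) = 7.9075e-41
  (-)t^(-35) = -1.02798e-39
  (+)t^(-34) = 1.33637e-38
  (-)t^(-33) = -1.73728e-37
  (+)t^(-32) = 2.25846e-36
  (-)t^(-31) = -2.936e-35
  (+)t^(-30) = 3.8168e-34
  (-)t^(-29) = -4.96184e-33
  (+)t^(-28) = 6.45039e-32
  (-)t^(-27) = -8.38551e-31
  (+)t^(-26) = 1.09012e-29
  (-)t^(-25) = -1.41715e-28
  (+)t^(-24) = 1.8423e-27
  (-)t^(-23) = -2.39499e-26
  (+)t^(-22) = 3.11348e-25
  (-)t^(-21) = -4.04753e-24
  (+)t^(-20) = 5.26178e-23
  (+)t^(-18) = 8.89241e-21
Sum = (-5.40898e-62) + (7.03168e-61) + (-9.14118e-60) + (1.18835e-58) + (-1.54486e-57) + (2.00832e-56) + (-2.61081e-55) + (3.39406e-54) + (-4.41227e-53) + (5.73596e-52) + (-7.45674e-51) + (9.69377e-50) + (-1.26019e-48) + (1.63825e-47) + (-2.12972e-46) + (2.76864e-45) + (-3.59923e-44) + (4.679e-43) + (-6.08269e-42) + (7.9075e-41) + (-1.02798e-39) + (1.33637e-38) + (-1.73728e-37) + (2.25846e-36) + (-2.936e-35) + (3.8168e-34) + (-4.96184e-33) + (6.45039e-32) + (-8.38551e-31) + (1.09012e-29) + (-1.41715e-28) + (1.8423e-27) + (-2.39499e-26) + (3.11348e-25) + (-4.04753e-24) + (5.26178e-23) + (8.89241e-21)
= 8.941273103e-21
Rounded to 6 significant figures: 8.94127e-21

8.94127e-21


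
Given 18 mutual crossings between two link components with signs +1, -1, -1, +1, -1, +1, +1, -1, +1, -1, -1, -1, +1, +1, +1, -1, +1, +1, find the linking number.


Step 1: Count positive crossings: 10
Step 2: Count negative crossings: 8
Step 3: Sum of signs = 10 - 8 = 2
Step 4: Linking number = sum/2 = 2/2 = 1

1


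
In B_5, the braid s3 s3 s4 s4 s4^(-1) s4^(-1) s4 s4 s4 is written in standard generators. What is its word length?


The word length counts the number of generators (including inverses).
Listing each generator: s3, s3, s4, s4, s4^(-1), s4^(-1), s4, s4, s4
There are 9 generators in this braid word.

9


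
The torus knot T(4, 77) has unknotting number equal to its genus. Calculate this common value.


For a torus knot T(p,q), both the unknotting number and genus equal (p-1)(q-1)/2.
= (4-1)(77-1)/2
= 3*76/2
= 228/2 = 114

114


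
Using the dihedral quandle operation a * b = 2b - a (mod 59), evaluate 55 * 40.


55 * 40 = 2*40 - 55 mod 59
= 80 - 55 mod 59
= 25 mod 59 = 25

25


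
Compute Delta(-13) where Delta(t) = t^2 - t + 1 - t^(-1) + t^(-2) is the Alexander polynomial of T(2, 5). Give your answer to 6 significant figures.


Substituting t = -13 into Delta(t) = t^2 - t + 1 - t^(-1) + t^(-2):
Term values: (169) + (13) + (1) + (0.0769231) + (0.00591716)
Sum = 183.0828402
Rounded to 6 significant figures: 183.083

183.083


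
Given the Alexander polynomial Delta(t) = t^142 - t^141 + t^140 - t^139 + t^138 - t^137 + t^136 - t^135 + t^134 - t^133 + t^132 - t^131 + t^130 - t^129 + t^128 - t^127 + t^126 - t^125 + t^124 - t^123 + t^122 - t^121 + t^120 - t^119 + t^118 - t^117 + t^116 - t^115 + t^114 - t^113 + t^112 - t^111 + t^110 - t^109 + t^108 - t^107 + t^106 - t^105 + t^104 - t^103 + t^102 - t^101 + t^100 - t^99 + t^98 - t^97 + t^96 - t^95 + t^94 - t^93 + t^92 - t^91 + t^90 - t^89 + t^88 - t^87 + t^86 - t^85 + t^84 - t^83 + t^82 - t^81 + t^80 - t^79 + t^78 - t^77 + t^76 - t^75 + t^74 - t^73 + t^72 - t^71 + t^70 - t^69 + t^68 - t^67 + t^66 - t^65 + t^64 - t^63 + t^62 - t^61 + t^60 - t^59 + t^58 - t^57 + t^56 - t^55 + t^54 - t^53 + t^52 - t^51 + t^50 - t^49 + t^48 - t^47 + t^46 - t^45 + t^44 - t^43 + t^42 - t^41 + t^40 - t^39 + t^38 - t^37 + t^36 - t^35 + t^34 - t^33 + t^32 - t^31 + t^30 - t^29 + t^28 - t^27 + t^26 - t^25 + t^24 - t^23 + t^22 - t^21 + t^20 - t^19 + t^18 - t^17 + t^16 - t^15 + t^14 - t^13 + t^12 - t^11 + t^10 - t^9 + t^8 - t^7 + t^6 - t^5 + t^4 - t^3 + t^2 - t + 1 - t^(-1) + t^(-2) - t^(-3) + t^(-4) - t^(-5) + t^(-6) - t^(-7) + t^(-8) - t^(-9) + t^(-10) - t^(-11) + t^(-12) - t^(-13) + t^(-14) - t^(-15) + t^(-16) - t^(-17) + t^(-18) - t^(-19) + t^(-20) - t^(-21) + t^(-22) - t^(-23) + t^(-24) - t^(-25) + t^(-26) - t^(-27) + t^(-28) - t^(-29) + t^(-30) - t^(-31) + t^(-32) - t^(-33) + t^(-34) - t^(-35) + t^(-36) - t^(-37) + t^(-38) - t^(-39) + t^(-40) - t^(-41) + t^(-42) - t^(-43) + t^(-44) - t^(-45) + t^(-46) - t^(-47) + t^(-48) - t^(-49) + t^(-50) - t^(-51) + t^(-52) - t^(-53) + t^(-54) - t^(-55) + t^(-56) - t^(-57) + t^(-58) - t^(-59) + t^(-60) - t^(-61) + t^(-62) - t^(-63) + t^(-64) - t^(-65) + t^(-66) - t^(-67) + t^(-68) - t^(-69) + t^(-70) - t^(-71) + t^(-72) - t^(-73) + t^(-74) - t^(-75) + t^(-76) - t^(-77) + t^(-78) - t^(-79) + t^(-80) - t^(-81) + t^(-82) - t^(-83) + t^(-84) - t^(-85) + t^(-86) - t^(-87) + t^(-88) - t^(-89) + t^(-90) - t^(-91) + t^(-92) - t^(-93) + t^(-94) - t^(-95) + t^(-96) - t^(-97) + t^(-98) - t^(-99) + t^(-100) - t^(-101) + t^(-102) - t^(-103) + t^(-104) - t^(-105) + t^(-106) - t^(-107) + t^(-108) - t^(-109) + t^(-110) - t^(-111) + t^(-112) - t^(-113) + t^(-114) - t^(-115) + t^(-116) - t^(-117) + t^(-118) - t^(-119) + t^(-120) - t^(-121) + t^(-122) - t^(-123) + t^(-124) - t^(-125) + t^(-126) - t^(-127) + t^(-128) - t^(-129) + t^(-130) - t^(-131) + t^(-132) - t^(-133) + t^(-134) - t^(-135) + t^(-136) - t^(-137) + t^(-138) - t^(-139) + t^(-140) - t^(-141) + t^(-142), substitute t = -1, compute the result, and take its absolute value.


Step 1: The polynomial has 285 terms with alternating signs, exponents from 142 down to -142.
Step 2: Substitute t = -1. The i-th term has coefficient (-1)^i and exponent (m-i),
  so its value is (-1)^i * (-1)^(m-i) = (-1)^m = 1 for every i.
Step 3: All 285 terms equal 1, so Delta(-1) = 285 * (1) = 285
Step 4: |Delta(-1)| = 285

285


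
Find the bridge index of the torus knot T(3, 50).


The bridge number of T(p,q) is min(p,q).
min(3, 50) = 3

3


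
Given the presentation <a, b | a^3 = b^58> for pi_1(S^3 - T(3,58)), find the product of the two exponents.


The relation is a^3 = b^58.
Product of exponents = 3 * 58
= 174

174


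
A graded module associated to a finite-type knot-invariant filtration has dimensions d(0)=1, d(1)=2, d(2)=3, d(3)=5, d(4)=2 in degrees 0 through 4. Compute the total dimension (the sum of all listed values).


Total dimension = d(0) + d(1) + ... + d(4)
= 1 + 2 + 3 + 5 + 2
= 13

13


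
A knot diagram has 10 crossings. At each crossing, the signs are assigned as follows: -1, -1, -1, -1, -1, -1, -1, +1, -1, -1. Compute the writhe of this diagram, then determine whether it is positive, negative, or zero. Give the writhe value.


Step 1: Count positive crossings (+1).
Positive crossings: 1
Step 2: Count negative crossings (-1).
Negative crossings: 9
Step 3: Writhe = (positive) - (negative)
w = 1 - 9 = -8
Step 4: |w| = 8, and w is negative

-8


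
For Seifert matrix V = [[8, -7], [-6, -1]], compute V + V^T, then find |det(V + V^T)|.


Step 1: Form V + V^T where V = [[8, -7], [-6, -1]]
  V^T = [[8, -6], [-7, -1]]
  V + V^T = [[16, -13], [-13, -2]]
Step 2: det(V + V^T) = 16*(-2) - (-13)*(-13)
  = -32 - 169 = -201
Step 3: Knot determinant = |det(V + V^T)| = |-201| = 201

201


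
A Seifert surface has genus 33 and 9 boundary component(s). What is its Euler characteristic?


chi = 2 - 2g - b
= 2 - 2*33 - 9
= 2 - 66 - 9 = -73

-73


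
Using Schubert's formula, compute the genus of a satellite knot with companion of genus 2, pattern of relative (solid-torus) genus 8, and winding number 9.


Schubert: g(satellite) = g_rel(pattern) + |winding| * g(companion),
where g_rel(pattern) is the genus of the pattern relative to the solid torus.
= 8 + 9 * 2
= 8 + 18 = 26

26


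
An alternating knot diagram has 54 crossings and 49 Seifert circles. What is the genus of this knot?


For alternating knots, g = (c - s + 1)/2.
= (54 - 49 + 1)/2
= 6/2 = 3

3


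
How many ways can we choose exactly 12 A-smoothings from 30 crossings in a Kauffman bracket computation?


We choose which 12 of 30 crossings get A-smoothings.
C(30, 12) = 30! / (12! * 18!)
= 86493225

86493225


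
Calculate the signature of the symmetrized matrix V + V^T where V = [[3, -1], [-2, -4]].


Step 1: V + V^T = [[6, -3], [-3, -8]]
Step 2: trace = -2, det = -57
Step 3: Discriminant = (-2)^2 - 4*(-57) = 232
Step 4: Eigenvalues: 6.61577, -8.61577
Step 5: Signature = (# positive eigenvalues) - (# negative eigenvalues) = 0

0


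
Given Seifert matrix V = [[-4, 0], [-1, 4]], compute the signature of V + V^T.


Step 1: V + V^T = [[-8, -1], [-1, 8]]
Step 2: trace = 0, det = -65
Step 3: Discriminant = 0^2 - 4*(-65) = 260
Step 4: Eigenvalues: 8.06226, -8.06226
Step 5: Signature = (# positive eigenvalues) - (# negative eigenvalues) = 0

0


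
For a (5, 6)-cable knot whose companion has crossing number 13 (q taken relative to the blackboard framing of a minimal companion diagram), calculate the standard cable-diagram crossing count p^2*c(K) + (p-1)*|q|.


Step 1: Each of the c(K) crossings of the companion diagram becomes p*p = p^2 crossings among the p parallel strands, and each of the |q| twists s_1 s_2 ... s_(p-1) adds (p-1) crossings.
  Crossings = p^2 * c(K) + (p-1)*|q|
Step 2: = 5^2 * 13 + (5-1)*6
Step 3: = 25*13 + 4*6
Step 4: = 325 + 24 = 349

349


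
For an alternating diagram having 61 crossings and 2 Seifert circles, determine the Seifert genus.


For alternating knots, g = (c - s + 1)/2.
= (61 - 2 + 1)/2
= 60/2 = 30

30


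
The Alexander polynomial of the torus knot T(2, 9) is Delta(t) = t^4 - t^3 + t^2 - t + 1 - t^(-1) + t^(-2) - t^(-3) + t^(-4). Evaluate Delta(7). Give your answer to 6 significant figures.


Substituting t = 7 into Delta(t) = t^4 - t^3 + t^2 - t + 1 - t^(-1) + t^(-2) - t^(-3) + t^(-4):
Term values: (2401) + (-343) + (49) + (-7) + (1) + (-0.142857) + (0.0204082) + (-0.00291545) + (0.000416493)
Sum = 2100.875052
Rounded to 6 significant figures: 2100.88

2100.88


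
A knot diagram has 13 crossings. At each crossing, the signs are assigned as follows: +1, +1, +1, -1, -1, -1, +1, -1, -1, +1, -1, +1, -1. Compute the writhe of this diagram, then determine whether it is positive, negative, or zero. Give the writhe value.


Step 1: Count positive crossings (+1).
Positive crossings: 6
Step 2: Count negative crossings (-1).
Negative crossings: 7
Step 3: Writhe = (positive) - (negative)
w = 6 - 7 = -1
Step 4: |w| = 1, and w is negative

-1


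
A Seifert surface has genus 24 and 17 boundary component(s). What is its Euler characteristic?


chi = 2 - 2g - b
= 2 - 2*24 - 17
= 2 - 48 - 17 = -63

-63


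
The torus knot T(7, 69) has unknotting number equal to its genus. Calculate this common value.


For a torus knot T(p,q), both the unknotting number and genus equal (p-1)(q-1)/2.
= (7-1)(69-1)/2
= 6*68/2
= 408/2 = 204

204


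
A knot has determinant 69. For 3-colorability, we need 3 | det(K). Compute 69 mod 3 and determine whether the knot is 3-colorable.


Step 1: A knot is p-colorable if and only if p divides its determinant.
Step 2: Compute 69 mod 3.
69 = 23 * 3 + 0
Step 3: 69 mod 3 = 0
Step 4: The knot is 3-colorable: yes

0


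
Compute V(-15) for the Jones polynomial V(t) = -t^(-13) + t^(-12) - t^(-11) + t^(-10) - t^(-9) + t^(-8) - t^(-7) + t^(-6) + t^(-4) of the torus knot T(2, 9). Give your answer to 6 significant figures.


Substituting t = -15 into V(t) = -t^(-13) + t^(-12) - t^(-11) + t^(-10) - t^(-9) + t^(-8) - t^(-7) + t^(-6) + t^(-4):
  (-)t^(-13) = 5.13823e-16
  (+)t^(-12) = 7.70735e-15
  (-)t^(-11) = 1.1561e-13
  (+)t^(-10) = 1.73415e-12
  (-)t^(-9) = 2.60123e-11
  (+)t^(-8) = 3.90184e-10
  (-)t^(-7) = 5.85277e-09
  (+)t^(-6) = 8.77915e-08
  (+)t^(-4) = 1.97531e-05
Sum = (5.13823e-16) + (7.70735e-15) + (1.1561e-13) + (1.73415e-12) + (2.60123e-11) + (3.90184e-10) + (5.85277e-09) + (8.77915e-08) + (1.97531e-05)
= 1.984714874e-05
Rounded to 6 significant figures: 1.98471e-05

1.98471e-05


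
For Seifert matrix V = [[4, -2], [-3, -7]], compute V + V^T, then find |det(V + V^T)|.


Step 1: Form V + V^T where V = [[4, -2], [-3, -7]]
  V^T = [[4, -3], [-2, -7]]
  V + V^T = [[8, -5], [-5, -14]]
Step 2: det(V + V^T) = 8*(-14) - (-5)*(-5)
  = -112 - 25 = -137
Step 3: Knot determinant = |det(V + V^T)| = |-137| = 137

137


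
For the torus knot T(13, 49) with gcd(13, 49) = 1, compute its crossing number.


For a torus knot T(p, q) with gcd(p,q)=1,
the crossing number is min(p*(q-1), q*(p-1)).
p*(q-1) = 13*48 = 624
q*(p-1) = 49*12 = 588
min(624, 588) = 588

588


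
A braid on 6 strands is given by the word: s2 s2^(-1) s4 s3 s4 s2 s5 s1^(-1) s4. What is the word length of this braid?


The word length counts the number of generators (including inverses).
Listing each generator: s2, s2^(-1), s4, s3, s4, s2, s5, s1^(-1), s4
There are 9 generators in this braid word.

9


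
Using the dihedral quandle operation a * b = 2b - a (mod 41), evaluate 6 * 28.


6 * 28 = 2*28 - 6 mod 41
= 56 - 6 mod 41
= 50 mod 41 = 9

9


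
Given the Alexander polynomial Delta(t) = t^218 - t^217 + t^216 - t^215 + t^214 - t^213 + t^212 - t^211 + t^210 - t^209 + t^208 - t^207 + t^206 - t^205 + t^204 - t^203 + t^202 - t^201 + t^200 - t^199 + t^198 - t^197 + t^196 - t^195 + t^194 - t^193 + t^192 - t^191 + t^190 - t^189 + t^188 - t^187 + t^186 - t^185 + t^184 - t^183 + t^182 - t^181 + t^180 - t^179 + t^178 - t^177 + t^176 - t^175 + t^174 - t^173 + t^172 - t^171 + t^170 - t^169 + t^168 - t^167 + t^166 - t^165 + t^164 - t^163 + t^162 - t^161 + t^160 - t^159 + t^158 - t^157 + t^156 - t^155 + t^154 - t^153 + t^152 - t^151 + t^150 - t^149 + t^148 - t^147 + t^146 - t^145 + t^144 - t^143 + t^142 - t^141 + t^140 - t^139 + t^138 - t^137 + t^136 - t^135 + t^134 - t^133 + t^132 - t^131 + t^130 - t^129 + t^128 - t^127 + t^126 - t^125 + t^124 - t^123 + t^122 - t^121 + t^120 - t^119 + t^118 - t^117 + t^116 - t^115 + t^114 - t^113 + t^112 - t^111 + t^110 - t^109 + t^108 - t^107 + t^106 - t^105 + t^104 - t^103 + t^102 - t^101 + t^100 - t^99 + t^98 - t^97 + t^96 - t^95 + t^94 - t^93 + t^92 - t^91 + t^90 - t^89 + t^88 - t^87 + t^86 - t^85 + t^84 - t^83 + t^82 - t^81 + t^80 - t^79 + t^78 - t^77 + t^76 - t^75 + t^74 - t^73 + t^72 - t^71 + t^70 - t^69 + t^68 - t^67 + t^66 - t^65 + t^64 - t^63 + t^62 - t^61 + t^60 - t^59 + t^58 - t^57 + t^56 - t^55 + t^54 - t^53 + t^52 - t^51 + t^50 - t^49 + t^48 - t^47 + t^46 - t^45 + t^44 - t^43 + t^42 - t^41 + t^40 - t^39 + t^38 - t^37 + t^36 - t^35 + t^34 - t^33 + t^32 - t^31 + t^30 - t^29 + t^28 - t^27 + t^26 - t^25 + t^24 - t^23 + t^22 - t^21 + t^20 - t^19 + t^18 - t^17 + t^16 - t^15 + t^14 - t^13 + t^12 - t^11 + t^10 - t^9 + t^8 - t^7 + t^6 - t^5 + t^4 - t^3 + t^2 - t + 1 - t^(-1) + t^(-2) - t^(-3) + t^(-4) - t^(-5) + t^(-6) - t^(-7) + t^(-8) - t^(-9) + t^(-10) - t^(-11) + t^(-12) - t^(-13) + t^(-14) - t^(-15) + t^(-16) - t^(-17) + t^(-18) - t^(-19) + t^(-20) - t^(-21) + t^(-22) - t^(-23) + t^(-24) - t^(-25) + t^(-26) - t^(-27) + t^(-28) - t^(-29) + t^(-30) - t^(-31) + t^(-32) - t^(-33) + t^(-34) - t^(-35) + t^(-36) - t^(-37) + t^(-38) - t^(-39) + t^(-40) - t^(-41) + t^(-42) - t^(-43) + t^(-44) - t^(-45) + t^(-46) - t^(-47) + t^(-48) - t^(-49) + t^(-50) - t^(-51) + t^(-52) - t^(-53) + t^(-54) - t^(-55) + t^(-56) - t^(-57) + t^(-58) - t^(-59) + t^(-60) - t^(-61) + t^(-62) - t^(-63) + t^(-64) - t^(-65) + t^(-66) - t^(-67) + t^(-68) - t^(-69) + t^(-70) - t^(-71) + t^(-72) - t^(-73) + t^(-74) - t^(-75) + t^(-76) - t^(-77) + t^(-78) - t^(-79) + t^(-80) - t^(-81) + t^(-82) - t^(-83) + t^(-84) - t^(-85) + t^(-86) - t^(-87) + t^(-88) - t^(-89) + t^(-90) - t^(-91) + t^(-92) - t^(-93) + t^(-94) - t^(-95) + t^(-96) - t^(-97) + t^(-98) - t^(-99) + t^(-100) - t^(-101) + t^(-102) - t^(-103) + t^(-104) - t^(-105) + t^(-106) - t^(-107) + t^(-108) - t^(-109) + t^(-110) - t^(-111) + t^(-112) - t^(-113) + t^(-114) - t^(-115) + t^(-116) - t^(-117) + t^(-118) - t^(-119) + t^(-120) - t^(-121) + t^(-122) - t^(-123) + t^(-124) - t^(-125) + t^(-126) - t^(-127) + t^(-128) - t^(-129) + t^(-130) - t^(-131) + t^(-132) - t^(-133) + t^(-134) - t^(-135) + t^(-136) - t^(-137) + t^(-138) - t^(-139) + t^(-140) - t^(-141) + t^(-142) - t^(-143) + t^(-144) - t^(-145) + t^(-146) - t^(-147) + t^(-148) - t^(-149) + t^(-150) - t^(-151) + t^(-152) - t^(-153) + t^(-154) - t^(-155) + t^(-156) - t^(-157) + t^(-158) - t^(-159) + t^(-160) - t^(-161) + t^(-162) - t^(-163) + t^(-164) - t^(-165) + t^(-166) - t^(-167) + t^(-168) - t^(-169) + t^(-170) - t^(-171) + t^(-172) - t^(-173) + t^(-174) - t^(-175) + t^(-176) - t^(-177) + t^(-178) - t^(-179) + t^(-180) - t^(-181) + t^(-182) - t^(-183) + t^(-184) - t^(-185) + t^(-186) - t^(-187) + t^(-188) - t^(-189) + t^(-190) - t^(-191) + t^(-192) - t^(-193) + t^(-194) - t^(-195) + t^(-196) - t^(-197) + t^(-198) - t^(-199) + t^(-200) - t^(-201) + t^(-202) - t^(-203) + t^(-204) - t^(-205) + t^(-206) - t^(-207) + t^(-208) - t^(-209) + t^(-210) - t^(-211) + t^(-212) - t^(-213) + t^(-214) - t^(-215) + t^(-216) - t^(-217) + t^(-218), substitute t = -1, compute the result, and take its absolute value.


Step 1: The polynomial has 437 terms with alternating signs, exponents from 218 down to -218.
Step 2: Substitute t = -1. The i-th term has coefficient (-1)^i and exponent (m-i),
  so its value is (-1)^i * (-1)^(m-i) = (-1)^m = 1 for every i.
Step 3: All 437 terms equal 1, so Delta(-1) = 437 * (1) = 437
Step 4: |Delta(-1)| = 437

437


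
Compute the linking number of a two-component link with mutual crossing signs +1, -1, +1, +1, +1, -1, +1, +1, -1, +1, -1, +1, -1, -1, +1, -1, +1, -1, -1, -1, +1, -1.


Step 1: Count positive crossings: 11
Step 2: Count negative crossings: 11
Step 3: Sum of signs = 11 - 11 = 0
Step 4: Linking number = sum/2 = 0/2 = 0

0


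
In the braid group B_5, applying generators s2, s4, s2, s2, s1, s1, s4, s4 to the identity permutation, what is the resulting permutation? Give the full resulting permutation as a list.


Starting with identity [1, 2, 3, 4, 5].
Apply generators in sequence:
  After s2: [1, 3, 2, 4, 5]
  After s4: [1, 3, 2, 5, 4]
  After s2: [1, 2, 3, 5, 4]
  After s2: [1, 3, 2, 5, 4]
  After s1: [3, 1, 2, 5, 4]
  After s1: [1, 3, 2, 5, 4]
  After s4: [1, 3, 2, 4, 5]
  After s4: [1, 3, 2, 5, 4]
Final permutation: [1, 3, 2, 5, 4]

[1, 3, 2, 5, 4]


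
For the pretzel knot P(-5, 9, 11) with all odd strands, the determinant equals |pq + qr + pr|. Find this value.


Step 1: Compute pq + qr + pr.
pq = (-5)*9 = -45
qr = 9*11 = 99
pr = (-5)*11 = -55
pq + qr + pr = -45 + 99 + (-55) = -1
Step 2: Take absolute value.
det(P(-5,9,11)) = |-1| = 1

1


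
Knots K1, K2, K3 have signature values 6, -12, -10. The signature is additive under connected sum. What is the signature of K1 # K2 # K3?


The signature is additive under connected sum.
signature(K1 # K2 # K3) = (6) + (-12) + (-10)
= -16

-16


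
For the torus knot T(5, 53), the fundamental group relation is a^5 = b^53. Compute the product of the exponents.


The relation is a^5 = b^53.
Product of exponents = 5 * 53
= 265

265


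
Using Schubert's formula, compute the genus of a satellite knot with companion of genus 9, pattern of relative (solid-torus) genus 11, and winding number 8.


Schubert: g(satellite) = g_rel(pattern) + |winding| * g(companion),
where g_rel(pattern) is the genus of the pattern relative to the solid torus.
= 11 + 8 * 9
= 11 + 72 = 83

83


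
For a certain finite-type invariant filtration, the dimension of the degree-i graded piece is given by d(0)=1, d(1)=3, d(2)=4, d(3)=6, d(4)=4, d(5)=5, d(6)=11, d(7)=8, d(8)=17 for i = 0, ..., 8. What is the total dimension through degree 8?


Total dimension = d(0) + d(1) + ... + d(8)
= 1 + 3 + 4 + 6 + 4 + 5 + 11 + 8 + 17
= 59

59


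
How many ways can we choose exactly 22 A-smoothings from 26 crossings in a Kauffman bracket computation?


We choose which 22 of 26 crossings get A-smoothings.
C(26, 22) = 26! / (22! * 4!)
= 14950

14950


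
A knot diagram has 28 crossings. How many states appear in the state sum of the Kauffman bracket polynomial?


Each crossing contributes 2 choices (A-smoothing or B-smoothing).
Total states = 2^28 = 268435456

268435456


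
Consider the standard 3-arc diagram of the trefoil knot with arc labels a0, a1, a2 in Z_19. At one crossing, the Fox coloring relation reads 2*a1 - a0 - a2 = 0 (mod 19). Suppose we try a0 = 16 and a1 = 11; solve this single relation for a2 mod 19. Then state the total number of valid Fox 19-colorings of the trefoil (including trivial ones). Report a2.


Step 1: Apply the given crossing relation 2*a1 - a0 - a2 = 0 (mod 19).
  a2 = 2*a1 - a0 mod 19
  a2 = 2*11 - 16 mod 19
  a2 = 22 - 16 mod 19
  a2 = 6 mod 19 = 6
Step 2: The trefoil has determinant 3.
  Number of Fox p-colorings (p prime) is p^2 if p = 3, else p.
  Since 19 does not divide 3, only trivial (constant) colorings exist.
  (So the trial a0 = 16, a1 = 11 with a0 != a1 does NOT extend to a valid coloring of the whole trefoil: the other two crossing relations require 3*(a1 - a0) = 0 (mod 19), which fails.)
  Total colorings = 19
Step 3: a2 = 6, total Fox 19-colorings = 19

6


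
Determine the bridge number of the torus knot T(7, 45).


The bridge number of T(p,q) is min(p,q).
min(7, 45) = 7

7


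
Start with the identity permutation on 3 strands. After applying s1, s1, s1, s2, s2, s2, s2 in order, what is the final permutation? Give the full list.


Starting with identity [1, 2, 3].
Apply generators in sequence:
  After s1: [2, 1, 3]
  After s1: [1, 2, 3]
  After s1: [2, 1, 3]
  After s2: [2, 3, 1]
  After s2: [2, 1, 3]
  After s2: [2, 3, 1]
  After s2: [2, 1, 3]
Final permutation: [2, 1, 3]

[2, 1, 3]


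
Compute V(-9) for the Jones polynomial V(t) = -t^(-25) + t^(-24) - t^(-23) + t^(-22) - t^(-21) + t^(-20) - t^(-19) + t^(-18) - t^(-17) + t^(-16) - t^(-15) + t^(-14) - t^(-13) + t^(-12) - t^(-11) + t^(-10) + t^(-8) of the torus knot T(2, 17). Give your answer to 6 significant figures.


Substituting t = -9 into V(t) = -t^(-25) + t^(-24) - t^(-23) + t^(-22) - t^(-21) + t^(-20) - t^(-19) + t^(-18) - t^(-17) + t^(-16) - t^(-15) + t^(-14) - t^(-13) + t^(-12) - t^(-11) + t^(-10) + t^(-8):
  (-)t^(-25) = 1.39296e-24
  (+)t^(-24) = 1.25366e-23
  (-)t^(-23) = 1.12829e-22
  (+)t^(-22) = 1.01546e-21
  (-)t^(-21) = 9.13918e-21
  (+)t^(-20) = 8.22526e-20
  (-)t^(-19) = 7.40274e-19
  (+)t^(-18) = 6.66246e-18
  (-)t^(-17) = 5.99622e-17
  (+)t^(-16) = 5.3966e-16
  (-)t^(-15) = 4.85694e-15
  (+)t^(-14) = 4.37124e-14
  (-)t^(-13) = 3.93412e-13
  (+)t^(-12) = 3.54071e-12
  (-)t^(-11) = 3.18664e-11
  (+)t^(-10) = 2.86797e-10
  (+)t^(-8) = 2.32306e-08
Sum = (1.39296e-24) + (1.25366e-23) + (1.12829e-22) + (1.01546e-21) + (9.13918e-21) + (8.22526e-20) + (7.40274e-19) + (6.66246e-18) + (5.99622e-17) + (5.3966e-16) + (4.85694e-15) + (4.37124e-14) + (3.93412e-13) + (3.54071e-12) + (3.18664e-11) + (2.86797e-10) + (2.32306e-08)
= 2.355321997e-08
Rounded to 6 significant figures: 2.35532e-08

2.35532e-08


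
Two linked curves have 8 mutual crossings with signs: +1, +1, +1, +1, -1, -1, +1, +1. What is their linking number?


Step 1: Count positive crossings: 6
Step 2: Count negative crossings: 2
Step 3: Sum of signs = 6 - 2 = 4
Step 4: Linking number = sum/2 = 4/2 = 2

2


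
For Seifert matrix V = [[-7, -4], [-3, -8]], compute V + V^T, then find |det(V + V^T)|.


Step 1: Form V + V^T where V = [[-7, -4], [-3, -8]]
  V^T = [[-7, -3], [-4, -8]]
  V + V^T = [[-14, -7], [-7, -16]]
Step 2: det(V + V^T) = (-14)*(-16) - (-7)*(-7)
  = 224 - 49 = 175
Step 3: Knot determinant = |det(V + V^T)| = |175| = 175

175


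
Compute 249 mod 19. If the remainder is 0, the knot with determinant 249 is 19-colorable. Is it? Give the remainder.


Step 1: A knot is p-colorable if and only if p divides its determinant.
Step 2: Compute 249 mod 19.
249 = 13 * 19 + 2
Step 3: 249 mod 19 = 2
Step 4: The knot is 19-colorable: no

2


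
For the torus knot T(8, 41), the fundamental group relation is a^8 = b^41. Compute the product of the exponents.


The relation is a^8 = b^41.
Product of exponents = 8 * 41
= 328

328


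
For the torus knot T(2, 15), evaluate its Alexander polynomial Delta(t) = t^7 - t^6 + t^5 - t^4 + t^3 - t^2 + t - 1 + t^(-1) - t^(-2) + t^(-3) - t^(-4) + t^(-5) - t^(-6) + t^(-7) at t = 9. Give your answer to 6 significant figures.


Substituting t = 9 into Delta(t) = t^7 - t^6 + t^5 - t^4 + t^3 - t^2 + t - 1 + t^(-1) - t^(-2) + t^(-3) - t^(-4) + t^(-5) - t^(-6) + t^(-7):
Term values: (4782969) + (-531441) + (59049) + (-6561) + (729) + (-81) + (9) + (-1) + (0.111111) + (-0.0123457) + (0.00137174) + (-0.000152416) + (1.69351e-05) + (-1.88168e-06) + (2.09075e-07)
Sum = 4304672.1
Rounded to 6 significant figures: 4.30467e+06

4.30467e+06


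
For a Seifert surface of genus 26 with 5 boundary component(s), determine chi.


chi = 2 - 2g - b
= 2 - 2*26 - 5
= 2 - 52 - 5 = -55

-55


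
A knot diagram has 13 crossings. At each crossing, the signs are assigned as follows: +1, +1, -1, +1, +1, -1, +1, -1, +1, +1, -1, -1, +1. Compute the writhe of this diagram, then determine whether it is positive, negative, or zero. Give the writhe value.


Step 1: Count positive crossings (+1).
Positive crossings: 8
Step 2: Count negative crossings (-1).
Negative crossings: 5
Step 3: Writhe = (positive) - (negative)
w = 8 - 5 = 3
Step 4: |w| = 3, and w is positive

3


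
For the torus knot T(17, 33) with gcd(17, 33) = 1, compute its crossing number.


For a torus knot T(p, q) with gcd(p,q)=1,
the crossing number is min(p*(q-1), q*(p-1)).
p*(q-1) = 17*32 = 544
q*(p-1) = 33*16 = 528
min(544, 528) = 528

528


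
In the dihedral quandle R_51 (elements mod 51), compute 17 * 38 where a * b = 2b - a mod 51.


17 * 38 = 2*38 - 17 mod 51
= 76 - 17 mod 51
= 59 mod 51 = 8

8


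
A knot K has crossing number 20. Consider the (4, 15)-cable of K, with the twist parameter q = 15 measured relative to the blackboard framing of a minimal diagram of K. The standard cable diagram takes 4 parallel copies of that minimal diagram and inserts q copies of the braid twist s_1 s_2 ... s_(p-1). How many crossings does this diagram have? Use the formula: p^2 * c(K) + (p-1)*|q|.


Step 1: Each of the c(K) crossings of the companion diagram becomes p*p = p^2 crossings among the p parallel strands, and each of the |q| twists s_1 s_2 ... s_(p-1) adds (p-1) crossings.
  Crossings = p^2 * c(K) + (p-1)*|q|
Step 2: = 4^2 * 20 + (4-1)*15
Step 3: = 16*20 + 3*15
Step 4: = 320 + 45 = 365

365


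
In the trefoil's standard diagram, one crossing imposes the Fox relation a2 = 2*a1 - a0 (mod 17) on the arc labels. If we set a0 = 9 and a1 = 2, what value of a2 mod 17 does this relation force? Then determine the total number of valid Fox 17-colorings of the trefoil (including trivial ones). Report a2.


Step 1: Apply the given crossing relation 2*a1 - a0 - a2 = 0 (mod 17).
  a2 = 2*a1 - a0 mod 17
  a2 = 2*2 - 9 mod 17
  a2 = 4 - 9 mod 17
  a2 = -5 mod 17 = 12
Step 2: The trefoil has determinant 3.
  Number of Fox p-colorings (p prime) is p^2 if p = 3, else p.
  Since 17 does not divide 3, only trivial (constant) colorings exist.
  (So the trial a0 = 9, a1 = 2 with a0 != a1 does NOT extend to a valid coloring of the whole trefoil: the other two crossing relations require 3*(a1 - a0) = 0 (mod 17), which fails.)
  Total colorings = 17
Step 3: a2 = 12, total Fox 17-colorings = 17

12


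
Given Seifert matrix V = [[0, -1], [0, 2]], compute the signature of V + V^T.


Step 1: V + V^T = [[0, -1], [-1, 4]]
Step 2: trace = 4, det = -1
Step 3: Discriminant = 4^2 - 4*(-1) = 20
Step 4: Eigenvalues: 4.23607, -0.236068
Step 5: Signature = (# positive eigenvalues) - (# negative eigenvalues) = 0

0


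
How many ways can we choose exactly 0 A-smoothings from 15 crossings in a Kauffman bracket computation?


We choose which 0 of 15 crossings get A-smoothings.
C(15, 0) = 15! / (0! * 15!)
= 1

1


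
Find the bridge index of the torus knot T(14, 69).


The bridge number of T(p,q) is min(p,q).
min(14, 69) = 14

14


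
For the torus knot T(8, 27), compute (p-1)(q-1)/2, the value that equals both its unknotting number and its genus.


For a torus knot T(p,q), both the unknotting number and genus equal (p-1)(q-1)/2.
= (8-1)(27-1)/2
= 7*26/2
= 182/2 = 91

91


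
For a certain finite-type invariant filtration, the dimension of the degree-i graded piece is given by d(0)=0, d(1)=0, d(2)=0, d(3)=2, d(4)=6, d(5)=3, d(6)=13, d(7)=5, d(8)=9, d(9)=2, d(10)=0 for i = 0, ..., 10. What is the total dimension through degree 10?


Total dimension = d(0) + d(1) + ... + d(10)
= 0 + 0 + 0 + 2 + 6 + 3 + 13 + 5 + 9 + 2 + 0
= 40

40


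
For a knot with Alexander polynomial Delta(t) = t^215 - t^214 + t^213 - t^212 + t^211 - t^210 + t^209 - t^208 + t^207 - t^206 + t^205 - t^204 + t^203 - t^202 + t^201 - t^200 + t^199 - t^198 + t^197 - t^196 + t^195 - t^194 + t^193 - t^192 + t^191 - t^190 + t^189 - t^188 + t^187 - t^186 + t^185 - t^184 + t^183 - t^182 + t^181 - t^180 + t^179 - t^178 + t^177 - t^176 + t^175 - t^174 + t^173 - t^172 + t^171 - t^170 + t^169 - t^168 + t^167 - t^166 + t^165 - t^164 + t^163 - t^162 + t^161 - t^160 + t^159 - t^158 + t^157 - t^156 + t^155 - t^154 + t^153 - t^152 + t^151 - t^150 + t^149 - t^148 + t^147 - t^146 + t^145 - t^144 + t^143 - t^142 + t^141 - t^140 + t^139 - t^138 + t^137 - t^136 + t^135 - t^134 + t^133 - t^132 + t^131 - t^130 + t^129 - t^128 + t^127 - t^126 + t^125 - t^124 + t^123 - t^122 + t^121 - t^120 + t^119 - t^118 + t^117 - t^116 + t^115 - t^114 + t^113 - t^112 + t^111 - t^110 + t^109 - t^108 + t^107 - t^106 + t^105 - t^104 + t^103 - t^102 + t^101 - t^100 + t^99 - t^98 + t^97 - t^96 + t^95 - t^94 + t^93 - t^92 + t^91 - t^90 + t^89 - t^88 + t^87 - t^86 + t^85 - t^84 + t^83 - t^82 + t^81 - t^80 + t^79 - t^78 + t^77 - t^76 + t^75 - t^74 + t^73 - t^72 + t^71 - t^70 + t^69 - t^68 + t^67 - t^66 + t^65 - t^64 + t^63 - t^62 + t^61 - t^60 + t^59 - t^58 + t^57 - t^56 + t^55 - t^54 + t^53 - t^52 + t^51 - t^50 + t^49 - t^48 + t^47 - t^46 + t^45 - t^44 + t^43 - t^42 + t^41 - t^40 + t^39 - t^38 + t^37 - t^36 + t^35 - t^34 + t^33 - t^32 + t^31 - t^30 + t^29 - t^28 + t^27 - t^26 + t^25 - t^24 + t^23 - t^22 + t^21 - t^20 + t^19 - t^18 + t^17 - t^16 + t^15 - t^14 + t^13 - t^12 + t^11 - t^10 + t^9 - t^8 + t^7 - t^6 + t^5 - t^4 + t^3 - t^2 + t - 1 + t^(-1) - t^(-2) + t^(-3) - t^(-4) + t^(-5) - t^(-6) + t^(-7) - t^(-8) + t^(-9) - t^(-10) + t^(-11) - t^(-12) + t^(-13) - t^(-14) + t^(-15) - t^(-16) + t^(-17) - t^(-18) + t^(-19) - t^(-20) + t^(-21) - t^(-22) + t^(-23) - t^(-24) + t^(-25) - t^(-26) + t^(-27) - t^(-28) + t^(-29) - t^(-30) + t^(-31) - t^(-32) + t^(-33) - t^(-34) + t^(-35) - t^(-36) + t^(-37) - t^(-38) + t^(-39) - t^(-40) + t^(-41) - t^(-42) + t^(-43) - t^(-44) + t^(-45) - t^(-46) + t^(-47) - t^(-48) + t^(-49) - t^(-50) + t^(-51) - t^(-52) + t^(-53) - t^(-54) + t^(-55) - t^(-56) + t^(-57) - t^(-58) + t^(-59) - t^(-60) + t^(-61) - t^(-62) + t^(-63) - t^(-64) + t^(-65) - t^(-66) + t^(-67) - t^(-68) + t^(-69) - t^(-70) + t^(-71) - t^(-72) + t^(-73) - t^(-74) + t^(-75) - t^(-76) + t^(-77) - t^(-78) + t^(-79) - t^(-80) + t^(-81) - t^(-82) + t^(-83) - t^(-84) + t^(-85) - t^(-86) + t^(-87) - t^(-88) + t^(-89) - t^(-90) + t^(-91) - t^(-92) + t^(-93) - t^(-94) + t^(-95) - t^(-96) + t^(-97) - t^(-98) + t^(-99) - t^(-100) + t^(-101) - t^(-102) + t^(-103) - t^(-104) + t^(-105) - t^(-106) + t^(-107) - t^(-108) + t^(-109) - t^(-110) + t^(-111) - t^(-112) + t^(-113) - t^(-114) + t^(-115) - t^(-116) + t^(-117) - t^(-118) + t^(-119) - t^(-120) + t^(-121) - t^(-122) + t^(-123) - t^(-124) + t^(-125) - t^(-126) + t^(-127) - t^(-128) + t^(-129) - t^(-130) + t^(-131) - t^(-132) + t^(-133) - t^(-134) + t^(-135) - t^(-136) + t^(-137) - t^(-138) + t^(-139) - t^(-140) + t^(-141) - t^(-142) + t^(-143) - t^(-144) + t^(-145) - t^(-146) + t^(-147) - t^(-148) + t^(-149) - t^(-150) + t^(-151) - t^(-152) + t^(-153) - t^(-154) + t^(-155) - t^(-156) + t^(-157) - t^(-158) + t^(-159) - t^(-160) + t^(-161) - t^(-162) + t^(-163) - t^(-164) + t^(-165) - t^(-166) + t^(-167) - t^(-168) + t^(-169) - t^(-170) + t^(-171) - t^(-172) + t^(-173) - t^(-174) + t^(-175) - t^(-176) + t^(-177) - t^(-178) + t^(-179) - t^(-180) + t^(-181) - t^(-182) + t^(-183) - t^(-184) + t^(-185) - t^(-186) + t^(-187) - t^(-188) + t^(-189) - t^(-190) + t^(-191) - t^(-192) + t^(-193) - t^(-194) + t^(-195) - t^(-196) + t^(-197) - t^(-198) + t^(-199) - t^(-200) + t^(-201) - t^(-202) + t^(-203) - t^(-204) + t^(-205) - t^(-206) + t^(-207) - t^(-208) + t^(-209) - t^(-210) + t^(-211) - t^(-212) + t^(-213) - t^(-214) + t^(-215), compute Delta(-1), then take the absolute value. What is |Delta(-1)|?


Step 1: The polynomial has 431 terms with alternating signs, exponents from 215 down to -215.
Step 2: Substitute t = -1. The i-th term has coefficient (-1)^i and exponent (m-i),
  so its value is (-1)^i * (-1)^(m-i) = (-1)^m = -1 for every i.
Step 3: All 431 terms equal -1, so Delta(-1) = 431 * (-1) = -431
Step 4: |Delta(-1)| = 431

431


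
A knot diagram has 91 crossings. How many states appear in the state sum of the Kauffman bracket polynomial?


Each crossing contributes 2 choices (A-smoothing or B-smoothing).
Total states = 2^91 = 2475880078570760549798248448

2475880078570760549798248448


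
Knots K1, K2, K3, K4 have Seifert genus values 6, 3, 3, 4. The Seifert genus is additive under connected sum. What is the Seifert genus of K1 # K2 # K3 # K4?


The Seifert genus is additive under connected sum.
Seifert genus(K1 # K2 # K3 # K4) = (6) + (3) + (3) + (4)
= 16

16


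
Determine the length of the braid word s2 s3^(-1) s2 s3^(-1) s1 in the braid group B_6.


The word length counts the number of generators (including inverses).
Listing each generator: s2, s3^(-1), s2, s3^(-1), s1
There are 5 generators in this braid word.

5


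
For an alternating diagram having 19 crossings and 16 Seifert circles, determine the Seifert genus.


For alternating knots, g = (c - s + 1)/2.
= (19 - 16 + 1)/2
= 4/2 = 2

2


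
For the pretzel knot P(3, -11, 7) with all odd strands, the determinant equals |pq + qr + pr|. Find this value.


Step 1: Compute pq + qr + pr.
pq = 3*(-11) = -33
qr = (-11)*7 = -77
pr = 3*7 = 21
pq + qr + pr = -33 + (-77) + 21 = -89
Step 2: Take absolute value.
det(P(3,-11,7)) = |-89| = 89

89


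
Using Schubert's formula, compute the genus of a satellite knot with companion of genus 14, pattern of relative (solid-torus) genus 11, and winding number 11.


Schubert: g(satellite) = g_rel(pattern) + |winding| * g(companion),
where g_rel(pattern) is the genus of the pattern relative to the solid torus.
= 11 + 11 * 14
= 11 + 154 = 165

165


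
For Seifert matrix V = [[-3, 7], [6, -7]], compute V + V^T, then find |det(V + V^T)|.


Step 1: Form V + V^T where V = [[-3, 7], [6, -7]]
  V^T = [[-3, 6], [7, -7]]
  V + V^T = [[-6, 13], [13, -14]]
Step 2: det(V + V^T) = (-6)*(-14) - 13*13
  = 84 - 169 = -85
Step 3: Knot determinant = |det(V + V^T)| = |-85| = 85

85


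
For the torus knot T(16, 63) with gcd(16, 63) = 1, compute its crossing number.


For a torus knot T(p, q) with gcd(p,q)=1,
the crossing number is min(p*(q-1), q*(p-1)).
p*(q-1) = 16*62 = 992
q*(p-1) = 63*15 = 945
min(992, 945) = 945

945


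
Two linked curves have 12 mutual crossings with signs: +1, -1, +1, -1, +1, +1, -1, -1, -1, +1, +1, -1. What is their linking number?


Step 1: Count positive crossings: 6
Step 2: Count negative crossings: 6
Step 3: Sum of signs = 6 - 6 = 0
Step 4: Linking number = sum/2 = 0/2 = 0

0


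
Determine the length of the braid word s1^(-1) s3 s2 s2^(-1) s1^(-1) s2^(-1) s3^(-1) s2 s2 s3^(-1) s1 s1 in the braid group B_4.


The word length counts the number of generators (including inverses).
Listing each generator: s1^(-1), s3, s2, s2^(-1), s1^(-1), s2^(-1), s3^(-1), s2, s2, s3^(-1), s1, s1
There are 12 generators in this braid word.

12
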